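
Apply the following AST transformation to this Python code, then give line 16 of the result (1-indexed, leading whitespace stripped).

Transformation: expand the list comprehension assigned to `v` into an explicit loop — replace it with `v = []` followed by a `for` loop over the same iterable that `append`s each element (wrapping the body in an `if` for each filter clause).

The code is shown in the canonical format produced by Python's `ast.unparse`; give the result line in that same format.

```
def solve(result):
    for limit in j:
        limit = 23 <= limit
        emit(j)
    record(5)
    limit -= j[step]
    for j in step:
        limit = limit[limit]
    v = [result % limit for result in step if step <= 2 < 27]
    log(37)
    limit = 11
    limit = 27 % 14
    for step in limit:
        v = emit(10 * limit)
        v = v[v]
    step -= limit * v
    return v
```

for step in limit:

Transformed code:
def solve(result):
    for limit in j:
        limit = 23 <= limit
        emit(j)
    record(5)
    limit -= j[step]
    for j in step:
        limit = limit[limit]
    v = []
    for result in step:
        if step <= 2 < 27:
            v.append(result % limit)
    log(37)
    limit = 11
    limit = 27 % 14
    for step in limit:
        v = emit(10 * limit)
        v = v[v]
    step -= limit * v
    return v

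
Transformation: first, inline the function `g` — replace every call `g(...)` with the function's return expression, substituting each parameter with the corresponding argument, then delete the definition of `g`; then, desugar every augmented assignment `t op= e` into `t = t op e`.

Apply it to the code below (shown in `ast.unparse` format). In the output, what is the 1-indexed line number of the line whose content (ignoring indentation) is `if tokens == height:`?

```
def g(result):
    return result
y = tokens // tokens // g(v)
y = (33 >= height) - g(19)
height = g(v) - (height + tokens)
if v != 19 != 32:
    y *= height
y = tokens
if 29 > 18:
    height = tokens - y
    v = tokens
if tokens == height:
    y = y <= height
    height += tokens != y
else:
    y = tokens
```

10

Transformed code:
y = tokens // tokens // v
y = (33 >= height) - 19
height = v - (height + tokens)
if v != 19 != 32:
    y = y * height
y = tokens
if 29 > 18:
    height = tokens - y
    v = tokens
if tokens == height:
    y = y <= height
    height = height + (tokens != y)
else:
    y = tokens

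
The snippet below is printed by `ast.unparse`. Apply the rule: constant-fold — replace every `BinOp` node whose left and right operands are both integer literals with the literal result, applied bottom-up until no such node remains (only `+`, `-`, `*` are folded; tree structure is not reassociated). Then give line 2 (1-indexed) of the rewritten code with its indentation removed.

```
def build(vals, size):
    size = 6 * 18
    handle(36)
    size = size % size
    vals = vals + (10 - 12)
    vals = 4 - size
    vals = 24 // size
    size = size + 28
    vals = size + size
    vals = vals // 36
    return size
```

size = 108

Transformed code:
def build(vals, size):
    size = 108
    handle(36)
    size = size % size
    vals = vals + -2
    vals = 4 - size
    vals = 24 // size
    size = size + 28
    vals = size + size
    vals = vals // 36
    return size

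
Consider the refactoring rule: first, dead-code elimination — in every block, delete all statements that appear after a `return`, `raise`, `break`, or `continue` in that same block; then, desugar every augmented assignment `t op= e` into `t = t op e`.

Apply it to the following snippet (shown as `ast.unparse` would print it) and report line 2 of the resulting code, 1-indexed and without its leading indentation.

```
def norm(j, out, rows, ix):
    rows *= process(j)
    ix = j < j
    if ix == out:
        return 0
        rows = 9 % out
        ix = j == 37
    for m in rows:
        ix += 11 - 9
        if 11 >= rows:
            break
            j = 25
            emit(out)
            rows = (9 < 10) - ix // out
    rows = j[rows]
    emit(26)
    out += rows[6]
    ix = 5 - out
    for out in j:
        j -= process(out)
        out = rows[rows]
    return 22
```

rows = rows * process(j)

Transformed code:
def norm(j, out, rows, ix):
    rows = rows * process(j)
    ix = j < j
    if ix == out:
        return 0
    for m in rows:
        ix = ix + (11 - 9)
        if 11 >= rows:
            break
    rows = j[rows]
    emit(26)
    out = out + rows[6]
    ix = 5 - out
    for out in j:
        j = j - process(out)
        out = rows[rows]
    return 22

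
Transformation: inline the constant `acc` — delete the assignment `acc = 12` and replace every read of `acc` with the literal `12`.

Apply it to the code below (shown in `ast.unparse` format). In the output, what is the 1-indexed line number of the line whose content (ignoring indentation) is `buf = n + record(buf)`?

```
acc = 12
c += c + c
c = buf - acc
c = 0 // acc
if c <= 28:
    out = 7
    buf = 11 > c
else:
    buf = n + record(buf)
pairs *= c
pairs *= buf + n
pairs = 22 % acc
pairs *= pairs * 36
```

8

Transformed code:
c += c + c
c = buf - 12
c = 0 // 12
if c <= 28:
    out = 7
    buf = 11 > c
else:
    buf = n + record(buf)
pairs *= c
pairs *= buf + n
pairs = 22 % 12
pairs *= pairs * 36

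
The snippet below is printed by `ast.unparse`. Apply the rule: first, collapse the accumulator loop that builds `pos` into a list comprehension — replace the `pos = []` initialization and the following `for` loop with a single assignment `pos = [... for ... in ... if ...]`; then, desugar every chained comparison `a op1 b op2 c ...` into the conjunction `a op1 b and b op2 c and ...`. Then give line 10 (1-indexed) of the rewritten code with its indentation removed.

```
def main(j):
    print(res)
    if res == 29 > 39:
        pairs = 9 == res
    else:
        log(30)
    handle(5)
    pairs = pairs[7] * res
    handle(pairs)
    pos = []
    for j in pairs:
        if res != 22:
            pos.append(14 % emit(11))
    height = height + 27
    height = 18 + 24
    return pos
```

pos = [14 % emit(11) for j in pairs if res != 22]

Transformed code:
def main(j):
    print(res)
    if res == 29 and 29 > 39:
        pairs = 9 == res
    else:
        log(30)
    handle(5)
    pairs = pairs[7] * res
    handle(pairs)
    pos = [14 % emit(11) for j in pairs if res != 22]
    height = height + 27
    height = 18 + 24
    return pos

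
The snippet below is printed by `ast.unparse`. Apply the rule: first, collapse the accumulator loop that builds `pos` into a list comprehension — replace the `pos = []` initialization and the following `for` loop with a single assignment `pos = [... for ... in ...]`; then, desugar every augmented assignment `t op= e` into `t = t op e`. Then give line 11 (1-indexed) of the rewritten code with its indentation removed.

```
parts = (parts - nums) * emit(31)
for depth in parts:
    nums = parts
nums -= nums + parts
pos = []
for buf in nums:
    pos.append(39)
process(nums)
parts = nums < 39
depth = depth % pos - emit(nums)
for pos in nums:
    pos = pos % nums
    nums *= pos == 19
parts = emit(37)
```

Transformed code:
parts = (parts - nums) * emit(31)
for depth in parts:
    nums = parts
nums = nums - (nums + parts)
pos = [39 for buf in nums]
process(nums)
parts = nums < 39
depth = depth % pos - emit(nums)
for pos in nums:
    pos = pos % nums
    nums = nums * (pos == 19)
parts = emit(37)

nums = nums * (pos == 19)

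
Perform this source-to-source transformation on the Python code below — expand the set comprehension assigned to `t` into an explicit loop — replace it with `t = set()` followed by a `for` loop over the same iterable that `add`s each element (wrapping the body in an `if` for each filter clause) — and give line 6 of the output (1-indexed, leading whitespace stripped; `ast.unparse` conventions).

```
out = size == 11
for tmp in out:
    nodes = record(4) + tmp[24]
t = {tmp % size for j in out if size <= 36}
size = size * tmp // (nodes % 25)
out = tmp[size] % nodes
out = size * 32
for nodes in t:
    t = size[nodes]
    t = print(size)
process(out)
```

if size <= 36:

Transformed code:
out = size == 11
for tmp in out:
    nodes = record(4) + tmp[24]
t = set()
for j in out:
    if size <= 36:
        t.add(tmp % size)
size = size * tmp // (nodes % 25)
out = tmp[size] % nodes
out = size * 32
for nodes in t:
    t = size[nodes]
    t = print(size)
process(out)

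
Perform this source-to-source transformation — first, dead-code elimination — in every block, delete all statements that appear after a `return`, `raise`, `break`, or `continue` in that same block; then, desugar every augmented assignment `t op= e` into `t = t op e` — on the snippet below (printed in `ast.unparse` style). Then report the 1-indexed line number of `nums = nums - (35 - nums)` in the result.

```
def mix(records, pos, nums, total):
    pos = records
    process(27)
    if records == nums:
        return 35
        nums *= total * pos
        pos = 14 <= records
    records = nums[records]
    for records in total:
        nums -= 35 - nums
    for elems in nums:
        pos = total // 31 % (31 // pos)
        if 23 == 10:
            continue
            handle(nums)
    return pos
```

Transformed code:
def mix(records, pos, nums, total):
    pos = records
    process(27)
    if records == nums:
        return 35
    records = nums[records]
    for records in total:
        nums = nums - (35 - nums)
    for elems in nums:
        pos = total // 31 % (31 // pos)
        if 23 == 10:
            continue
    return pos

8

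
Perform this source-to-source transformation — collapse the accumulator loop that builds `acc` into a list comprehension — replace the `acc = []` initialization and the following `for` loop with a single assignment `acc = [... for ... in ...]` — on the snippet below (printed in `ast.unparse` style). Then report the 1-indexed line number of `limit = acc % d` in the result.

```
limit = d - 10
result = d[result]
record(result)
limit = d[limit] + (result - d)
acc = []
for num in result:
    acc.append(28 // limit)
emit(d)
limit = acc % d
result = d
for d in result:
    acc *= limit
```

Transformed code:
limit = d - 10
result = d[result]
record(result)
limit = d[limit] + (result - d)
acc = [28 // limit for num in result]
emit(d)
limit = acc % d
result = d
for d in result:
    acc *= limit

7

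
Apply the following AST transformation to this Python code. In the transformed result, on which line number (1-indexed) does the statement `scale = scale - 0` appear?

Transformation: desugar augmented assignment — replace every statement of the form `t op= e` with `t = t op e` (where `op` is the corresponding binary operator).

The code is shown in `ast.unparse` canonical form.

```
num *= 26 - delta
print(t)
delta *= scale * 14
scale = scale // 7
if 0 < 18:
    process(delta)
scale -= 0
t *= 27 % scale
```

7

Transformed code:
num = num * (26 - delta)
print(t)
delta = delta * (scale * 14)
scale = scale // 7
if 0 < 18:
    process(delta)
scale = scale - 0
t = t * (27 % scale)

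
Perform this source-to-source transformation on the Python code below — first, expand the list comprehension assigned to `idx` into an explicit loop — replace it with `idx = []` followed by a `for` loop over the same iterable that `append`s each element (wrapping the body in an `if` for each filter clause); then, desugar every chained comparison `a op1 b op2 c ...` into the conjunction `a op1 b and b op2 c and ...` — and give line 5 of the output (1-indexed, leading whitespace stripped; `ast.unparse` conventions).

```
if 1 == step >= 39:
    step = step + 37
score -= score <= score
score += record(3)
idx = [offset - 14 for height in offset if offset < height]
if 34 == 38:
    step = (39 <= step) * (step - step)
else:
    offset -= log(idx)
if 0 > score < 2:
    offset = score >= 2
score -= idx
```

Transformed code:
if 1 == step and step >= 39:
    step = step + 37
score -= score <= score
score += record(3)
idx = []
for height in offset:
    if offset < height:
        idx.append(offset - 14)
if 34 == 38:
    step = (39 <= step) * (step - step)
else:
    offset -= log(idx)
if 0 > score and score < 2:
    offset = score >= 2
score -= idx

idx = []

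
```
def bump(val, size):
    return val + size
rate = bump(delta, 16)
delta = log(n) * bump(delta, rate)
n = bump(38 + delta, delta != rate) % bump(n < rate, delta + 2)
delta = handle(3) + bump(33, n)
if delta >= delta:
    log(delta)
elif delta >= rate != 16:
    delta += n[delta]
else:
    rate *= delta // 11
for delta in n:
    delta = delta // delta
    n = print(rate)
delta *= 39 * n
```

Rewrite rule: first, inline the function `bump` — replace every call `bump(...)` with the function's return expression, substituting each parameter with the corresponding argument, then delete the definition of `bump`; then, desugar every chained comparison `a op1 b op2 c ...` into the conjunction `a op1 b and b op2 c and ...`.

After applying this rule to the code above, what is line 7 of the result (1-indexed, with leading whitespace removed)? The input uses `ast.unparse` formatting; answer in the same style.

Transformed code:
rate = delta + 16
delta = log(n) * (delta + rate)
n = (38 + delta + (delta != rate)) % ((n < rate) + (delta + 2))
delta = handle(3) + (33 + n)
if delta >= delta:
    log(delta)
elif delta >= rate and rate != 16:
    delta += n[delta]
else:
    rate *= delta // 11
for delta in n:
    delta = delta // delta
    n = print(rate)
delta *= 39 * n

elif delta >= rate and rate != 16:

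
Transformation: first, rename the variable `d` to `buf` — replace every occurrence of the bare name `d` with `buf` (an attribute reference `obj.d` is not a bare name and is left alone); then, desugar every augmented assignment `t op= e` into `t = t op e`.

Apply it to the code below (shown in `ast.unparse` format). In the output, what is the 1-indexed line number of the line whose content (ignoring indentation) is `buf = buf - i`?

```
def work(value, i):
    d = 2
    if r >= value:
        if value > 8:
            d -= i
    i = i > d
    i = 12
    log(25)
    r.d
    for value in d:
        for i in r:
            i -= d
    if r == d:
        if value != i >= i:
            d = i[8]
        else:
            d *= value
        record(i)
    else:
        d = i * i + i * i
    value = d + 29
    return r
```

Transformed code:
def work(value, i):
    buf = 2
    if r >= value:
        if value > 8:
            buf = buf - i
    i = i > buf
    i = 12
    log(25)
    r.d
    for value in buf:
        for i in r:
            i = i - buf
    if r == buf:
        if value != i >= i:
            buf = i[8]
        else:
            buf = buf * value
        record(i)
    else:
        buf = i * i + i * i
    value = buf + 29
    return r

5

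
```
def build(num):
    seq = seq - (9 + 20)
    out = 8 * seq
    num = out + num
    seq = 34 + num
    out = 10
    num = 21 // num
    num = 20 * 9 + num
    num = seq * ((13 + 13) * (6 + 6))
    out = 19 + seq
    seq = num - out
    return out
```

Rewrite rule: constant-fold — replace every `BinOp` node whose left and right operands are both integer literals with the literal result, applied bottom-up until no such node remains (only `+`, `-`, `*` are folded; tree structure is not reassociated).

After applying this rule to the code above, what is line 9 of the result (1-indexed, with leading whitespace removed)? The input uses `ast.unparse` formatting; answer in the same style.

Transformed code:
def build(num):
    seq = seq - 29
    out = 8 * seq
    num = out + num
    seq = 34 + num
    out = 10
    num = 21 // num
    num = 180 + num
    num = seq * 312
    out = 19 + seq
    seq = num - out
    return out

num = seq * 312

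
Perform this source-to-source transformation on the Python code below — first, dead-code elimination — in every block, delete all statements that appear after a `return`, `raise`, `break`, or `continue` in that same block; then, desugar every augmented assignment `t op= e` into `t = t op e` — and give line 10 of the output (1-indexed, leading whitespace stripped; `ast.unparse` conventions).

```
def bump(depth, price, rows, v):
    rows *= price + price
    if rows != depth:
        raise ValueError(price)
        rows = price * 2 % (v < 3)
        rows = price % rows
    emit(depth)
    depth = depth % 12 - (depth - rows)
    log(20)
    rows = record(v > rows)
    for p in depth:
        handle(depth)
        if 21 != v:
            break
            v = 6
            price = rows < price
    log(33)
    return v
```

handle(depth)

Transformed code:
def bump(depth, price, rows, v):
    rows = rows * (price + price)
    if rows != depth:
        raise ValueError(price)
    emit(depth)
    depth = depth % 12 - (depth - rows)
    log(20)
    rows = record(v > rows)
    for p in depth:
        handle(depth)
        if 21 != v:
            break
    log(33)
    return v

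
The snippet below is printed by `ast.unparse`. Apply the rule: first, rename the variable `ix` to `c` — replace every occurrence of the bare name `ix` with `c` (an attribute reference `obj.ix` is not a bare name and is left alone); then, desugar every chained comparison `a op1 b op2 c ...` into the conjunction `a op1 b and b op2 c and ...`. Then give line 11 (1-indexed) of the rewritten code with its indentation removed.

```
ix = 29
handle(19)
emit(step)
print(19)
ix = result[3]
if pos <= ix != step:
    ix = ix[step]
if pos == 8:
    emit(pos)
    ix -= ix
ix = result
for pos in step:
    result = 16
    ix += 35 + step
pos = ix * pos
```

c = result

Transformed code:
c = 29
handle(19)
emit(step)
print(19)
c = result[3]
if pos <= c and c != step:
    c = c[step]
if pos == 8:
    emit(pos)
    c -= c
c = result
for pos in step:
    result = 16
    c += 35 + step
pos = c * pos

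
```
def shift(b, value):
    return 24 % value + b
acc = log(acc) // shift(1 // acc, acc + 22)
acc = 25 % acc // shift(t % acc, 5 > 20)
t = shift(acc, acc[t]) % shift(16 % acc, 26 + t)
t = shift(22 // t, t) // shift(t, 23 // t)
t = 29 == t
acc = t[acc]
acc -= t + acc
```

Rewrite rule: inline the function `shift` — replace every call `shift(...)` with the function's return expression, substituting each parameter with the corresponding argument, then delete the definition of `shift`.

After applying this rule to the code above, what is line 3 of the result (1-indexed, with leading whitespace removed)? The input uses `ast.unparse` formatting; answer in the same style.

t = (24 % acc[t] + acc) % (24 % (26 + t) + 16 % acc)

Transformed code:
acc = log(acc) // (24 % (acc + 22) + 1 // acc)
acc = 25 % acc // (24 % (5 > 20) + t % acc)
t = (24 % acc[t] + acc) % (24 % (26 + t) + 16 % acc)
t = (24 % t + 22 // t) // (24 % (23 // t) + t)
t = 29 == t
acc = t[acc]
acc -= t + acc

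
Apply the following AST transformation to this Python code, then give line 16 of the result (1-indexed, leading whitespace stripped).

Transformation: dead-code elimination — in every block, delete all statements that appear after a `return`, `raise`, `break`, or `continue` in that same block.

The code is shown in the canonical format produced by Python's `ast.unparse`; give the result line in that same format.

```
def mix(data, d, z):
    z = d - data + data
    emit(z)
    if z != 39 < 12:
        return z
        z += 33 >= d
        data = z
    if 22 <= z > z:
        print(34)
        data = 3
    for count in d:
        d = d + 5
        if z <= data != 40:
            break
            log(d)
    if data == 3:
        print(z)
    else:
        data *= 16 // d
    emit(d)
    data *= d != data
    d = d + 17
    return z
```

data *= 16 // d

Transformed code:
def mix(data, d, z):
    z = d - data + data
    emit(z)
    if z != 39 < 12:
        return z
    if 22 <= z > z:
        print(34)
        data = 3
    for count in d:
        d = d + 5
        if z <= data != 40:
            break
    if data == 3:
        print(z)
    else:
        data *= 16 // d
    emit(d)
    data *= d != data
    d = d + 17
    return z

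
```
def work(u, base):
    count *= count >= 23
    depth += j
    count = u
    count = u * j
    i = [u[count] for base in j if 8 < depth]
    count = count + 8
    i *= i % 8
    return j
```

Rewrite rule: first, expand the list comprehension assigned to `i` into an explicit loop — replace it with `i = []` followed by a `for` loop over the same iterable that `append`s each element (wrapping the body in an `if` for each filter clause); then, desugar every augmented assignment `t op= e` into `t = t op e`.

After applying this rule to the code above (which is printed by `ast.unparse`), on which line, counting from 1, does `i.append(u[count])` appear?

Transformed code:
def work(u, base):
    count = count * (count >= 23)
    depth = depth + j
    count = u
    count = u * j
    i = []
    for base in j:
        if 8 < depth:
            i.append(u[count])
    count = count + 8
    i = i * (i % 8)
    return j

9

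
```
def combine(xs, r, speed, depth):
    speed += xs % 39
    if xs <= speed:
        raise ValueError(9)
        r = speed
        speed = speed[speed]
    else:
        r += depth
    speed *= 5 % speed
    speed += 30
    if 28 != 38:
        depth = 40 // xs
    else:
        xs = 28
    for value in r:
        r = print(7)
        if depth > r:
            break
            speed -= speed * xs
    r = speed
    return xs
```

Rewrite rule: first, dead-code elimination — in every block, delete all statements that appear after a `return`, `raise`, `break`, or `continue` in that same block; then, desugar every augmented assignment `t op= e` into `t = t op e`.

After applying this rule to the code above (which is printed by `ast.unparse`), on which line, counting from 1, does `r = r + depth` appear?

Transformed code:
def combine(xs, r, speed, depth):
    speed = speed + xs % 39
    if xs <= speed:
        raise ValueError(9)
    else:
        r = r + depth
    speed = speed * (5 % speed)
    speed = speed + 30
    if 28 != 38:
        depth = 40 // xs
    else:
        xs = 28
    for value in r:
        r = print(7)
        if depth > r:
            break
    r = speed
    return xs

6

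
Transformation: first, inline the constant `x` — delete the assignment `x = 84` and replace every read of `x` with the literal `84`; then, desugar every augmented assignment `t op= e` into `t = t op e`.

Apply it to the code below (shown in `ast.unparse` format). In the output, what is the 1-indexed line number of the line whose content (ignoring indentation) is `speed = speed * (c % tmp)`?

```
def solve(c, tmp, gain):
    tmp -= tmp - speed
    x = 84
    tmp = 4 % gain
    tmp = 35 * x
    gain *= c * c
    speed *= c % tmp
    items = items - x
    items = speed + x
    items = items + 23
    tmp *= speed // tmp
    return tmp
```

6

Transformed code:
def solve(c, tmp, gain):
    tmp = tmp - (tmp - speed)
    tmp = 4 % gain
    tmp = 35 * 84
    gain = gain * (c * c)
    speed = speed * (c % tmp)
    items = items - 84
    items = speed + 84
    items = items + 23
    tmp = tmp * (speed // tmp)
    return tmp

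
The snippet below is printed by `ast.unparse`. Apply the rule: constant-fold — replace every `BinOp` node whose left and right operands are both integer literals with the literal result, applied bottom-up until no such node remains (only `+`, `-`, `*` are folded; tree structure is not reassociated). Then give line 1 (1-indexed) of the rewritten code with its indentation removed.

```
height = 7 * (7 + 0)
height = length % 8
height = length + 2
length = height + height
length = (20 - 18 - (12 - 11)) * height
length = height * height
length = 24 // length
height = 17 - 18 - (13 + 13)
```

Transformed code:
height = 49
height = length % 8
height = length + 2
length = height + height
length = 1 * height
length = height * height
length = 24 // length
height = -27

height = 49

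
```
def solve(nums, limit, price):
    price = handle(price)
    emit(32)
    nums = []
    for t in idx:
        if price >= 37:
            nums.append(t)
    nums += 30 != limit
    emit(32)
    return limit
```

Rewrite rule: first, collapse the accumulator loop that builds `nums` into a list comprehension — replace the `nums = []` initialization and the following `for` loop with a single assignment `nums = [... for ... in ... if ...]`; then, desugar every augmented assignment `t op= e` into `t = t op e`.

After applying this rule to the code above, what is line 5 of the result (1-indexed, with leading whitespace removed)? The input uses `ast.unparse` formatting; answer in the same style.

nums = nums + (30 != limit)

Transformed code:
def solve(nums, limit, price):
    price = handle(price)
    emit(32)
    nums = [t for t in idx if price >= 37]
    nums = nums + (30 != limit)
    emit(32)
    return limit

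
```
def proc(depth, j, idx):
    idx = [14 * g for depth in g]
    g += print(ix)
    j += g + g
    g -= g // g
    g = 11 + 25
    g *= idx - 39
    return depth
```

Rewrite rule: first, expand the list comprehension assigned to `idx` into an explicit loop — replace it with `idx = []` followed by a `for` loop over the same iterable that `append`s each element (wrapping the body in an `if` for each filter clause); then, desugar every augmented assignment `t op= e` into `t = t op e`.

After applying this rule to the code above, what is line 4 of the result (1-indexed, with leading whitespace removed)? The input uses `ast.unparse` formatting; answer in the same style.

Transformed code:
def proc(depth, j, idx):
    idx = []
    for depth in g:
        idx.append(14 * g)
    g = g + print(ix)
    j = j + (g + g)
    g = g - g // g
    g = 11 + 25
    g = g * (idx - 39)
    return depth

idx.append(14 * g)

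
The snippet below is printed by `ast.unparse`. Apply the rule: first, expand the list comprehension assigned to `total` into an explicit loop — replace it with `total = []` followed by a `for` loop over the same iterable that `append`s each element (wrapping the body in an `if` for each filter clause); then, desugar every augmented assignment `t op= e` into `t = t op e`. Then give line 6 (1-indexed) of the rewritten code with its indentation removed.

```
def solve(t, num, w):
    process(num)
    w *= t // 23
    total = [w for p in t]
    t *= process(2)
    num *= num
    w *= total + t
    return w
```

Transformed code:
def solve(t, num, w):
    process(num)
    w = w * (t // 23)
    total = []
    for p in t:
        total.append(w)
    t = t * process(2)
    num = num * num
    w = w * (total + t)
    return w

total.append(w)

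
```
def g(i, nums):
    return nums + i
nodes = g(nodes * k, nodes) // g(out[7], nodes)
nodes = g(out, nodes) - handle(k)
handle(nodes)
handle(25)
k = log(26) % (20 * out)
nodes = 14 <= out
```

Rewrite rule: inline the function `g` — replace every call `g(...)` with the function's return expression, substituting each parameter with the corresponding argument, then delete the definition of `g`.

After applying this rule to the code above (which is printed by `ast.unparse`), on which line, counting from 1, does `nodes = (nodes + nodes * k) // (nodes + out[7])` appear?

Transformed code:
nodes = (nodes + nodes * k) // (nodes + out[7])
nodes = nodes + out - handle(k)
handle(nodes)
handle(25)
k = log(26) % (20 * out)
nodes = 14 <= out

1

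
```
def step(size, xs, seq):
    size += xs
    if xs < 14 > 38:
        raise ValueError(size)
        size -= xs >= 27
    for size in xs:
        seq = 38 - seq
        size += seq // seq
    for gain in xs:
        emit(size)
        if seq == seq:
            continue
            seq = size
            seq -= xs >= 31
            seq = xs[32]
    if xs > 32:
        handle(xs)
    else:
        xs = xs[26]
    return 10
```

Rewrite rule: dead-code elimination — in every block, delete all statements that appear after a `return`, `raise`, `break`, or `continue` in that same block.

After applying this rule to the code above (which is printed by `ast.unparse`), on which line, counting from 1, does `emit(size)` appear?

Transformed code:
def step(size, xs, seq):
    size += xs
    if xs < 14 > 38:
        raise ValueError(size)
    for size in xs:
        seq = 38 - seq
        size += seq // seq
    for gain in xs:
        emit(size)
        if seq == seq:
            continue
    if xs > 32:
        handle(xs)
    else:
        xs = xs[26]
    return 10

9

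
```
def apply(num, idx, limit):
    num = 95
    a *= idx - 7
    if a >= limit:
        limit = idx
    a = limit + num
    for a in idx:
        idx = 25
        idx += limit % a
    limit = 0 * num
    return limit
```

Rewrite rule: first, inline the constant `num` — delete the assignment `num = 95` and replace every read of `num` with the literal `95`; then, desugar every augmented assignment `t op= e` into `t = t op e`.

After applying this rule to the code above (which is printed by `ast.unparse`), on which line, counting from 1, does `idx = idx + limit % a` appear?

Transformed code:
def apply(num, idx, limit):
    a = a * (idx - 7)
    if a >= limit:
        limit = idx
    a = limit + 95
    for a in idx:
        idx = 25
        idx = idx + limit % a
    limit = 0 * 95
    return limit

8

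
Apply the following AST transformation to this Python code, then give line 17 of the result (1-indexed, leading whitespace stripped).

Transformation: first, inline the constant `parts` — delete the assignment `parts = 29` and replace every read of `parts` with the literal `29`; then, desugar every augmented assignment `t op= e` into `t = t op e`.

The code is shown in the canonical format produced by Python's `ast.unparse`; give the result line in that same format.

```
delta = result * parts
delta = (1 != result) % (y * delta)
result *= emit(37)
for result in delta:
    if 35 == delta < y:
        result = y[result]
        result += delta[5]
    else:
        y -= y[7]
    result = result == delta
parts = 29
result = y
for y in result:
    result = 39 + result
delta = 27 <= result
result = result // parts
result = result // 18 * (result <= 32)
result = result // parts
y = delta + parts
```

result = result // 29

Transformed code:
delta = result * 29
delta = (1 != result) % (y * delta)
result = result * emit(37)
for result in delta:
    if 35 == delta < y:
        result = y[result]
        result = result + delta[5]
    else:
        y = y - y[7]
    result = result == delta
result = y
for y in result:
    result = 39 + result
delta = 27 <= result
result = result // 29
result = result // 18 * (result <= 32)
result = result // 29
y = delta + 29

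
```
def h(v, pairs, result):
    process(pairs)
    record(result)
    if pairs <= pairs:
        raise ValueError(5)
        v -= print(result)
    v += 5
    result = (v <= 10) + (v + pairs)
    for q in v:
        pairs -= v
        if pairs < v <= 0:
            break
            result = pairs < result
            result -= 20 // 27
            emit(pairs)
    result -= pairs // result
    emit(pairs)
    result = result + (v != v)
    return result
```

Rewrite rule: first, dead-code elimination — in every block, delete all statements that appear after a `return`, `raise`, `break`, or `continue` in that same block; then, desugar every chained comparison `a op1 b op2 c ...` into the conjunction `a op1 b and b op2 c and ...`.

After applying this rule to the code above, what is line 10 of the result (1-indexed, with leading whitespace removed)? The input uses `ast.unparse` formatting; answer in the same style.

Transformed code:
def h(v, pairs, result):
    process(pairs)
    record(result)
    if pairs <= pairs:
        raise ValueError(5)
    v += 5
    result = (v <= 10) + (v + pairs)
    for q in v:
        pairs -= v
        if pairs < v and v <= 0:
            break
    result -= pairs // result
    emit(pairs)
    result = result + (v != v)
    return result

if pairs < v and v <= 0:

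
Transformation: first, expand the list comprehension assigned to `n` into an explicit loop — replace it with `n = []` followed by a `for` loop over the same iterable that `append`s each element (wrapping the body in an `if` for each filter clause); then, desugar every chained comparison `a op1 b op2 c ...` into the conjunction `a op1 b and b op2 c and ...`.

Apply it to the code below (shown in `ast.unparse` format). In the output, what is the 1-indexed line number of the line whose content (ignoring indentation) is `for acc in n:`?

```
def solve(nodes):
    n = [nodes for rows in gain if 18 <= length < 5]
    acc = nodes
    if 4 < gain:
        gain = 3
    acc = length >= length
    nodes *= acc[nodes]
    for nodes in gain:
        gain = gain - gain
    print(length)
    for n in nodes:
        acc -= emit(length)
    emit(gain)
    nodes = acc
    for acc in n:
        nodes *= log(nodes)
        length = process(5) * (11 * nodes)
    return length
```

18

Transformed code:
def solve(nodes):
    n = []
    for rows in gain:
        if 18 <= length and length < 5:
            n.append(nodes)
    acc = nodes
    if 4 < gain:
        gain = 3
    acc = length >= length
    nodes *= acc[nodes]
    for nodes in gain:
        gain = gain - gain
    print(length)
    for n in nodes:
        acc -= emit(length)
    emit(gain)
    nodes = acc
    for acc in n:
        nodes *= log(nodes)
        length = process(5) * (11 * nodes)
    return length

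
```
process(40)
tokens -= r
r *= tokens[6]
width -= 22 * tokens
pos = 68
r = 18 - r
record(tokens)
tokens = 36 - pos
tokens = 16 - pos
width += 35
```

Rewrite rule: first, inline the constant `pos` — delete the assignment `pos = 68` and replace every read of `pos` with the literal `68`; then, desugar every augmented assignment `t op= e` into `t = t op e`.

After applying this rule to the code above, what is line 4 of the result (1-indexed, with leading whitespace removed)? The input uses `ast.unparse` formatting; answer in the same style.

width = width - 22 * tokens

Transformed code:
process(40)
tokens = tokens - r
r = r * tokens[6]
width = width - 22 * tokens
r = 18 - r
record(tokens)
tokens = 36 - 68
tokens = 16 - 68
width = width + 35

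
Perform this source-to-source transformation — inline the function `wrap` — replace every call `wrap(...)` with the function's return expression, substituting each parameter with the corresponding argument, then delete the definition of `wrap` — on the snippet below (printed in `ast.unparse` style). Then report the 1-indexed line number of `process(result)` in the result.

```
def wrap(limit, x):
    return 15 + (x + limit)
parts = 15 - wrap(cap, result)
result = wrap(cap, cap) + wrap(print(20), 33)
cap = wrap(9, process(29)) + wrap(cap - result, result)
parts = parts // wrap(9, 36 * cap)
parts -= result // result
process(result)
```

6

Transformed code:
parts = 15 - (15 + (result + cap))
result = 15 + (cap + cap) + (15 + (33 + print(20)))
cap = 15 + (process(29) + 9) + (15 + (result + (cap - result)))
parts = parts // (15 + (36 * cap + 9))
parts -= result // result
process(result)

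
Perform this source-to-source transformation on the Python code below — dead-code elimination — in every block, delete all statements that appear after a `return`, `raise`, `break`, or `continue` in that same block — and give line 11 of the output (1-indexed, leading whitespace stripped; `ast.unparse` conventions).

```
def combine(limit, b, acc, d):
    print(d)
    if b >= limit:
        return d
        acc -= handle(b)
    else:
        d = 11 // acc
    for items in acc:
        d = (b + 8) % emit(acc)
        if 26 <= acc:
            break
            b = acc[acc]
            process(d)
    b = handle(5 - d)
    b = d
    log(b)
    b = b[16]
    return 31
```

Transformed code:
def combine(limit, b, acc, d):
    print(d)
    if b >= limit:
        return d
    else:
        d = 11 // acc
    for items in acc:
        d = (b + 8) % emit(acc)
        if 26 <= acc:
            break
    b = handle(5 - d)
    b = d
    log(b)
    b = b[16]
    return 31

b = handle(5 - d)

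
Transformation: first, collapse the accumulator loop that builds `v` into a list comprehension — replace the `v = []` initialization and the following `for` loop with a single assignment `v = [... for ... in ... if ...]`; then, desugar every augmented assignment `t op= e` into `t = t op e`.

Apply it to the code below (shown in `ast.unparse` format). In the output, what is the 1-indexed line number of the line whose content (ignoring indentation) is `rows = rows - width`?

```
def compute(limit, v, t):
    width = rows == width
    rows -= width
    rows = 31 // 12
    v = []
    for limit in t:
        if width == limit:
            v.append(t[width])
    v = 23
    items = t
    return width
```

Transformed code:
def compute(limit, v, t):
    width = rows == width
    rows = rows - width
    rows = 31 // 12
    v = [t[width] for limit in t if width == limit]
    v = 23
    items = t
    return width

3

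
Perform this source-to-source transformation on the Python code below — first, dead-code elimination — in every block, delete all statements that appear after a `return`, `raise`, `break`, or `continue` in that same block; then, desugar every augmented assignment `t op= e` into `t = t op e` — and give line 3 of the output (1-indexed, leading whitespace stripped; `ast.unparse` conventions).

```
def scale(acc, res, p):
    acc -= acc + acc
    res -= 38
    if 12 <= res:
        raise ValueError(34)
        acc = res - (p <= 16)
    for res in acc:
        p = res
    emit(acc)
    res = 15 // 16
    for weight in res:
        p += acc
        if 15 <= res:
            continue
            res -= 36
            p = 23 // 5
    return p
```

Transformed code:
def scale(acc, res, p):
    acc = acc - (acc + acc)
    res = res - 38
    if 12 <= res:
        raise ValueError(34)
    for res in acc:
        p = res
    emit(acc)
    res = 15 // 16
    for weight in res:
        p = p + acc
        if 15 <= res:
            continue
    return p

res = res - 38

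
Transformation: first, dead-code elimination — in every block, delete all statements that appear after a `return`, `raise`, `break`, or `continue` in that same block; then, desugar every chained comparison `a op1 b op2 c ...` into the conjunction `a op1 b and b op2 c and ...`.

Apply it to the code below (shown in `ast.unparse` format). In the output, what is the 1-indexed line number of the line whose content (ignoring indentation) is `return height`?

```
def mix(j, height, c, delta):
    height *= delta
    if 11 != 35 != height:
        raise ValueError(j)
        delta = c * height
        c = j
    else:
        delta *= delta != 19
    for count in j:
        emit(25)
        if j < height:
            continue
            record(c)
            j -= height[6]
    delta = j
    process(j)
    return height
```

13

Transformed code:
def mix(j, height, c, delta):
    height *= delta
    if 11 != 35 and 35 != height:
        raise ValueError(j)
    else:
        delta *= delta != 19
    for count in j:
        emit(25)
        if j < height:
            continue
    delta = j
    process(j)
    return height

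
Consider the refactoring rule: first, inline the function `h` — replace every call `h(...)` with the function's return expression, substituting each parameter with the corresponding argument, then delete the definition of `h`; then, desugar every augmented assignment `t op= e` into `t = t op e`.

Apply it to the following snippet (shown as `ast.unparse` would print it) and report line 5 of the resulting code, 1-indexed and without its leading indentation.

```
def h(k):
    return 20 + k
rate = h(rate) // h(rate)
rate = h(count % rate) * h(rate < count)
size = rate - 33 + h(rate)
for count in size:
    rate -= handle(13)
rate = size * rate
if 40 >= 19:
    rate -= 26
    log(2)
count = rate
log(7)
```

Transformed code:
rate = (20 + rate) // (20 + rate)
rate = (20 + count % rate) * (20 + (rate < count))
size = rate - 33 + (20 + rate)
for count in size:
    rate = rate - handle(13)
rate = size * rate
if 40 >= 19:
    rate = rate - 26
    log(2)
count = rate
log(7)

rate = rate - handle(13)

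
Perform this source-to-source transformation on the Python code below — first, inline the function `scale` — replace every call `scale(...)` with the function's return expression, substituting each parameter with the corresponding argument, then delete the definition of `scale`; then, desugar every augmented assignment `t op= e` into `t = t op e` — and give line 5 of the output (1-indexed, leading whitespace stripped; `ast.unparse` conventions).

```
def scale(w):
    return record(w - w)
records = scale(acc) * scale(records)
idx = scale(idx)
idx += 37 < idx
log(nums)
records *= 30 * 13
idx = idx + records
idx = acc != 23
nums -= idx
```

Transformed code:
records = record(acc - acc) * record(records - records)
idx = record(idx - idx)
idx = idx + (37 < idx)
log(nums)
records = records * (30 * 13)
idx = idx + records
idx = acc != 23
nums = nums - idx

records = records * (30 * 13)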